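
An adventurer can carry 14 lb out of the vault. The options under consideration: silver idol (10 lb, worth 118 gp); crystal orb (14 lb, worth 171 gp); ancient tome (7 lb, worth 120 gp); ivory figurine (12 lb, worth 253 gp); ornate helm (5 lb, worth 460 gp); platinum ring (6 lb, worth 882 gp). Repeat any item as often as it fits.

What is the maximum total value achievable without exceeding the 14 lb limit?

Density check — platinum ring 147.00, ornate helm 92.00, ivory figurine 21.08, ancient tome 17.14 are the best per lb.
Best packing: 2×platinum ring — 12 lb, 1764 total.

1764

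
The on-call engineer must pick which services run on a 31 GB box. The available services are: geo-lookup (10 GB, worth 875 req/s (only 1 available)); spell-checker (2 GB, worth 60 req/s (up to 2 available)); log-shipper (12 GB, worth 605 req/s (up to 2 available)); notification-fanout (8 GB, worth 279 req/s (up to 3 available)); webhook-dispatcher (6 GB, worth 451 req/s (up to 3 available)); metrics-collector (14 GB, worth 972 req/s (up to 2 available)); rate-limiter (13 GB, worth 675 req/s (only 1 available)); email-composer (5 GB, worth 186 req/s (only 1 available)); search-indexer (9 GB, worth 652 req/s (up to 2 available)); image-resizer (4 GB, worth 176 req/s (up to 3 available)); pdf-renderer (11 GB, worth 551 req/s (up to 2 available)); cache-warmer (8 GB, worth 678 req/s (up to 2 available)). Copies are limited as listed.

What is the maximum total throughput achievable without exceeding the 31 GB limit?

2459

Taking the top-ratio services first gives geo-lookup + image-resizer + 2×cache-warmer for 2407 (30 GB).
Replace geo-lookup and image-resizer with webhook-dispatcher + search-indexer: the trade gains 52 net, giving 2459 at 31 GB.
Every other selection either busts 31 GB or exceeds an availability limit or fails to beat 2459.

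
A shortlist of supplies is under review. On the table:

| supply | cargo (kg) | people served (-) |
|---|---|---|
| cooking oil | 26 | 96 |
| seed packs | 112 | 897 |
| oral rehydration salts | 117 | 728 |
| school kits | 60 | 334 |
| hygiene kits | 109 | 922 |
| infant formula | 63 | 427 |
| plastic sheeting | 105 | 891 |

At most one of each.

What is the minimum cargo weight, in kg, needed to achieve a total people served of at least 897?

109

Minimise kg subject to total people served ≥ 897.
hygiene kits: 922 people served at 109 kg.
No combination under 109 kg hits 897.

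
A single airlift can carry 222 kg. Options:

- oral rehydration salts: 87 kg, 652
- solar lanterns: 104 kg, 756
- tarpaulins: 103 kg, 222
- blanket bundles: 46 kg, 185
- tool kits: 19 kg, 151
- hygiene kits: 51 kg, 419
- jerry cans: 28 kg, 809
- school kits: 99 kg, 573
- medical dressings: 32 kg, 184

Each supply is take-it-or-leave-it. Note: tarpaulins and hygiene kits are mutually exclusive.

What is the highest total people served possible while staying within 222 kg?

2217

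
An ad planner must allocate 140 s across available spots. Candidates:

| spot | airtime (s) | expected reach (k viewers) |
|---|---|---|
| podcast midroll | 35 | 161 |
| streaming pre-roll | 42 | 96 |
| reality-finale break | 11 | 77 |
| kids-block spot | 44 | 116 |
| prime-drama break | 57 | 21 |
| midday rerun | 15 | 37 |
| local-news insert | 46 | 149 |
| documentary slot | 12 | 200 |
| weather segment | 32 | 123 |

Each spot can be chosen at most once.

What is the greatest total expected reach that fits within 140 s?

Taking podcast midroll + reality-finale break + local-news insert + documentary slot + weather segment: 136 s used, 710 in expected reach.
Next best is podcast midroll + reality-finale break + kids-block spot + documentary slot + weather segment at 677 (134 s) — short by 33.

710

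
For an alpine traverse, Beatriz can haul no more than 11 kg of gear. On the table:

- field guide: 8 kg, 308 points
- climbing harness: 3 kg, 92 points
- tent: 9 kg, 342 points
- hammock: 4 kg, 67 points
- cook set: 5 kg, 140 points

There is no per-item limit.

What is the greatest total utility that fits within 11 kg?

400

The ratio ordering already packs tightly: field guide + climbing harness, 11 kg, 400.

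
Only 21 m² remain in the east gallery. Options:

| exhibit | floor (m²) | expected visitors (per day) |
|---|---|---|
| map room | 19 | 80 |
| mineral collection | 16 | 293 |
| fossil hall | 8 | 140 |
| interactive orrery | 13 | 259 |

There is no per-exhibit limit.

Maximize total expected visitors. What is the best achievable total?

399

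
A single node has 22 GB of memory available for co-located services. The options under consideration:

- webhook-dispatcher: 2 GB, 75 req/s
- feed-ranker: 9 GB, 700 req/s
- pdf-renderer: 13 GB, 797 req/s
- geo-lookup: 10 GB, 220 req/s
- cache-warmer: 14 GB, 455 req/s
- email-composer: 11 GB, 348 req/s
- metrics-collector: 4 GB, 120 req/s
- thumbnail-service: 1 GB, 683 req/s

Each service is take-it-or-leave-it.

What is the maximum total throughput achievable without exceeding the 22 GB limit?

1731

A density-first pass picks webhook-dispatcher + feed-ranker + metrics-collector + thumbnail-service — 1578 at 16 GB.
The 6 GB tied up in webhook-dispatcher and metrics-collector is better spent on email-composer — total rises to 1731 (21 GB).
An exhaustive check of the 256 subsets confirms 1731.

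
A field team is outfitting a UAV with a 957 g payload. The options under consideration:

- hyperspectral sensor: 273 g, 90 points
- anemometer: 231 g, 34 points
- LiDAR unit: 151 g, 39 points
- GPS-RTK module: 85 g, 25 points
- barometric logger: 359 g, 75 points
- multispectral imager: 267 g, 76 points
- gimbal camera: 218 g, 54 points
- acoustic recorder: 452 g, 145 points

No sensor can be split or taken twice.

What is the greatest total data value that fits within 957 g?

289

Density check — hyperspectral sensor 0.33, acoustic recorder 0.32, GPS-RTK module 0.29 are the best per g.
Filling by ratio: hyperspectral sensor + GPS-RTK module + acoustic recorder for 260, with 147 g left unused.
Replace GPS-RTK module with gimbal camera: the trade gains 29 net, giving 289 at 943 g.
An exhaustive check of the 256 subsets confirms 289.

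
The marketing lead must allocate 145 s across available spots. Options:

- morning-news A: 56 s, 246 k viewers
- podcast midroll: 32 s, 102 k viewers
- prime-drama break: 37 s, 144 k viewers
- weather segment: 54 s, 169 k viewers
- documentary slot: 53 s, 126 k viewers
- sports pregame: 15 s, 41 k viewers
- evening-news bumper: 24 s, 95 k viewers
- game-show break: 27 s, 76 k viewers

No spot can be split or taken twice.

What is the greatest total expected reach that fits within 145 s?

561

The ratio ordering already packs tightly: morning-news A + prime-drama break + evening-news bumper + game-show break, 144 s, 561.
An exhaustive check of the 256 subsets confirms 561.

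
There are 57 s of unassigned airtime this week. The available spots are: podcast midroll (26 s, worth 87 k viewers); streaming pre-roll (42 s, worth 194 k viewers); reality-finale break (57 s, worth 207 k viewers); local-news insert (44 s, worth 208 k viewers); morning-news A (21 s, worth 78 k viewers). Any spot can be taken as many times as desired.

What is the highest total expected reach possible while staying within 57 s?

208

Taking local-news insert: 44 s used, 208 in expected reach.
Every other selection either busts 57 s or fails to beat 208.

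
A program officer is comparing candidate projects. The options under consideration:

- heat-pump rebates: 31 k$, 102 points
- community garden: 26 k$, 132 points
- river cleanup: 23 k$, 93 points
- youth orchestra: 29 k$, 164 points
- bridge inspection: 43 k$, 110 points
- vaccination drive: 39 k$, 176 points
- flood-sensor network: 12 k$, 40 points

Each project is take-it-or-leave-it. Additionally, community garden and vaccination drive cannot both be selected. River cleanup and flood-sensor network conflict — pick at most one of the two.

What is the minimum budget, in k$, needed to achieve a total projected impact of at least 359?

78

Look for the lowest-budget combination reaching 359.
community garden + river cleanup + youth orchestra reaches 389 using 78 k$.
Any bundle with less than 78 k$ falls short of 359.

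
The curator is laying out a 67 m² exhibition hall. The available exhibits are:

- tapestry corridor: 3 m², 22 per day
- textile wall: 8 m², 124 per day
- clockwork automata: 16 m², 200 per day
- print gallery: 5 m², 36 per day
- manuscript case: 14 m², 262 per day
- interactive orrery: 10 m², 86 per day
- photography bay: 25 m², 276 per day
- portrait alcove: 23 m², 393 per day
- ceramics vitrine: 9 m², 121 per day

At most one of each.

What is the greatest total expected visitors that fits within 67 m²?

Taking the top-ratio exhibits first gives tapestry corridor + textile wall + manuscript case + interactive orrery + portrait alcove + ceramics vitrine for 1008 (67 m²).
A better packing is textile wall + clockwork automata + print gallery + manuscript case + portrait alcove: 66 m², total 1015.
The closest alternative, clockwork automata + print gallery + manuscript case + portrait alcove + ceramics vitrine, reaches only 1012.

1015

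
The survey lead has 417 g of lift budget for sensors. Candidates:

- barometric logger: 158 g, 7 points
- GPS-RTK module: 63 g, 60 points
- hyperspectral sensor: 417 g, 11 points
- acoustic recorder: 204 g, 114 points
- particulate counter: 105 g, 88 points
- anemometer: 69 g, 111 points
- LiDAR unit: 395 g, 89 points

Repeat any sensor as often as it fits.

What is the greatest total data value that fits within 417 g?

Ranking by ratio (data value/g): anemometer 1.61, GPS-RTK module 0.95, particulate counter 0.84.
Best packing: 6×anemometer — 414 g, 666 total.

666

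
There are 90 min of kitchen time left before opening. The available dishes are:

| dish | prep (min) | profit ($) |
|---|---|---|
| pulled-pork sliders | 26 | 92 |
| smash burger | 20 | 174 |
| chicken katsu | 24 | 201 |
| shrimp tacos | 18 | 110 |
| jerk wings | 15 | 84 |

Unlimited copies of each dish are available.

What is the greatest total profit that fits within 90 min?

A density-first pass picks 4×smash burger — 696 at 80 min.
Dropping 2×smash burger frees 40 min; slotting in 2×chicken katsu (48 min) lifts the total to 750 at 88 min.
Nothing else within 90 min beats 750.

750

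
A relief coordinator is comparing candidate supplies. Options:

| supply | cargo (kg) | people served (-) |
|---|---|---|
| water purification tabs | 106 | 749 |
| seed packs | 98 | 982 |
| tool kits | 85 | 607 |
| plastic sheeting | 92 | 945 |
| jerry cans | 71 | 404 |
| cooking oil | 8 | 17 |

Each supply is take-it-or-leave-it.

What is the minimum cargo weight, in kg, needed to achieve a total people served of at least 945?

92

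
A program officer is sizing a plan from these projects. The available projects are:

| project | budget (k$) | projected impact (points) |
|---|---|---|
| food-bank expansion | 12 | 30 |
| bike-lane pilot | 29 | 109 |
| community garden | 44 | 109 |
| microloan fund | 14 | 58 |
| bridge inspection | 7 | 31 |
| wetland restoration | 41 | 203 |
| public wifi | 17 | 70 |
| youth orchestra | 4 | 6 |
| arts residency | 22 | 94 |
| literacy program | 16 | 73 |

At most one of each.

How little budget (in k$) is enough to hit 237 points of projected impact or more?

Need the lightest bundle worth ≥ 237.
Taking bridge inspection + wetland restoration + youth orchestra gives 240 (≥ 237) for 52 k$.
Below 52 k$ the best achievable stays under 237.

52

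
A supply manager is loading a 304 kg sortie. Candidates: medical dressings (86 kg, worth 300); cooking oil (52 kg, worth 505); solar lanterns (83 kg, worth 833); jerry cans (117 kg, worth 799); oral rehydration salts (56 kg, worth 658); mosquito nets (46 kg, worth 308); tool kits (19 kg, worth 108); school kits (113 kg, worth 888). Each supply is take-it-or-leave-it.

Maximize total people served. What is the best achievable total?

By people served per kg: oral rehydration salts 11.75, solar lanterns 10.04, cooking oil 9.71, school kits 7.86 lead.
Cooking oil + solar lanterns + oral rehydration salts + school kits uses 304 of the 304 kg and totals 2884.
Every other selection either busts 304 kg or fails to beat 2884.

2884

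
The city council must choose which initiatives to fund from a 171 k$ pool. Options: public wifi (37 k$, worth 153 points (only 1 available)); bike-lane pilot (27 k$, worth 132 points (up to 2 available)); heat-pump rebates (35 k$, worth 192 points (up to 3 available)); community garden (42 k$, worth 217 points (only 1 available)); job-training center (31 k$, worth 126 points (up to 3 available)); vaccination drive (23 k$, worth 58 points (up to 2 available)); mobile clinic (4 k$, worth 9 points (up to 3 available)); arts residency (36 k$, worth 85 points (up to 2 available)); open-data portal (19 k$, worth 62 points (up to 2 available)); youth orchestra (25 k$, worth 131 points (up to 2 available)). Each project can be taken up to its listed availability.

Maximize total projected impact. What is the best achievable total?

The ratio heuristic lands on 3×heat-pump rebates + 3×mobile clinic + 2×youth orchestra (865) but leaves 4 k$ idle.
Replace heat-pump rebates and mobile clinic with community garden: the trade gains 16 net, giving 881 at 170 k$.
No other feasible combination exceeds 881.

881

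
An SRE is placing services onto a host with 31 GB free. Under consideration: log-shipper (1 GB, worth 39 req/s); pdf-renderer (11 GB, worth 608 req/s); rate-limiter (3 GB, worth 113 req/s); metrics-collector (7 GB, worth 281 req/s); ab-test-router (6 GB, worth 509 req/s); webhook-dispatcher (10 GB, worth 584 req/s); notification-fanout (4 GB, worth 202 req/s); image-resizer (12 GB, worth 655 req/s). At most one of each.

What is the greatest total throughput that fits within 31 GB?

1903

Taking pdf-renderer + ab-test-router + webhook-dispatcher + notification-fanout: 31 GB used, 1903 in throughput.
The closest alternative, rate-limiter + ab-test-router + webhook-dispatcher + image-resizer, reaches only 1861.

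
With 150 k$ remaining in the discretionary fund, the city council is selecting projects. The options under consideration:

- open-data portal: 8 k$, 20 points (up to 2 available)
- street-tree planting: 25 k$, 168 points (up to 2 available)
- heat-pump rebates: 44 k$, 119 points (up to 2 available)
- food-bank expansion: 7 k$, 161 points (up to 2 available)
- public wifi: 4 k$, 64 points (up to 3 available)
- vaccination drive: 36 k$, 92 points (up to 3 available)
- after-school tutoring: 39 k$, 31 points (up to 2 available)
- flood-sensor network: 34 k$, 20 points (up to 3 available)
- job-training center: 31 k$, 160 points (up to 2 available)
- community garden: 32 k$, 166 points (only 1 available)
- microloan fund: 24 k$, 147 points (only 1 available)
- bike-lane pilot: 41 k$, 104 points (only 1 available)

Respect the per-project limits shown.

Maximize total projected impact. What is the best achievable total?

1203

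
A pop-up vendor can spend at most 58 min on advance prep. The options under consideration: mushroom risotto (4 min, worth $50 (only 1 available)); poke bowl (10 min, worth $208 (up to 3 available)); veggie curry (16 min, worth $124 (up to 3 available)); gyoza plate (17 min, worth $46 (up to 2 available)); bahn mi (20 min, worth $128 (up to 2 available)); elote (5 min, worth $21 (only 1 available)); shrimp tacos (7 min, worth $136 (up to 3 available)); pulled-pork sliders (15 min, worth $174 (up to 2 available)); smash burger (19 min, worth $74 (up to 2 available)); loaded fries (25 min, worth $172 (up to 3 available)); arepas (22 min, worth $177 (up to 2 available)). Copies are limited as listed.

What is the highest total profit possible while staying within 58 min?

Best packing: mushroom risotto + 3×poke bowl + 3×shrimp tacos — 55 min, 1082 total.
No other feasible combination exceeds 1082.

1082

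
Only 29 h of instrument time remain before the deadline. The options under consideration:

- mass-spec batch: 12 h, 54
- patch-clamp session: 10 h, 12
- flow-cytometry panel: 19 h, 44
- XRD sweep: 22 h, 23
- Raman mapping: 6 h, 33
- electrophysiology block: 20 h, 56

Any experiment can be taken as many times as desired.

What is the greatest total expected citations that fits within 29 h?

Best packing: 4×Raman mapping — 24 h, 132 total.
Nothing else within 29 h beats 132.

132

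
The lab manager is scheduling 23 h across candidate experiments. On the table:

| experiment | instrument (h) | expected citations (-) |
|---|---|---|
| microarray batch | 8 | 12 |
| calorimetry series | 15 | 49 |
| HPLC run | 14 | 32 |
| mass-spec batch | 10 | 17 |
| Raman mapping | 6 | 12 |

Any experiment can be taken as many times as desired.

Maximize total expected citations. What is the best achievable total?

Taking microarray batch + calorimetry series: 23 h used, 61 in expected citations.
Nothing else within 23 h beats 61.

61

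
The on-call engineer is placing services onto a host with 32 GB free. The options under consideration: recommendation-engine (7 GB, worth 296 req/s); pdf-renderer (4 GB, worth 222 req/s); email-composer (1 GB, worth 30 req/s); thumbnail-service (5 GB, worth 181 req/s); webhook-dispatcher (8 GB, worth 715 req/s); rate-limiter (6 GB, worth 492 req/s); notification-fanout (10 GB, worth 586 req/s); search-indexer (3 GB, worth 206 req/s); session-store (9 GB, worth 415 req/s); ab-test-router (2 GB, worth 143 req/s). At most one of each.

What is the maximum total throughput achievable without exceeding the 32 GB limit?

A density-first pass picks email-composer + webhook-dispatcher + rate-limiter + notification-fanout + search-indexer + ab-test-router — 2172 at 30 GB.
Dropping ab-test-router frees 2 GB; slotting in pdf-renderer (4 GB) lifts the total to 2251 at 32 GB.
Next best is pdf-renderer + webhook-dispatcher + rate-limiter + notification-fanout + search-indexer at 2221 (31 GB) — short by 30.

2251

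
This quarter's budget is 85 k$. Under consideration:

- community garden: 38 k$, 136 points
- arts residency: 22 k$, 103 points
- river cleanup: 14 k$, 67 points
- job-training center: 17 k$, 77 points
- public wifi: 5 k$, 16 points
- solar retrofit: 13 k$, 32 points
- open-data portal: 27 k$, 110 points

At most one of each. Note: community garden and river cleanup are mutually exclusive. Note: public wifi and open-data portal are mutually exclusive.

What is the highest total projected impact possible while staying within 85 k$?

357

Density check — river cleanup 4.79, arts residency 4.68, job-training center 4.53, open-data portal 4.07 are the best per k$.
Taking arts residency + river cleanup + job-training center + open-data portal: 80 k$ used, 357 in projected impact.
Every other selection either busts 85 k$ or breaks a pairing rule or fails to beat 357.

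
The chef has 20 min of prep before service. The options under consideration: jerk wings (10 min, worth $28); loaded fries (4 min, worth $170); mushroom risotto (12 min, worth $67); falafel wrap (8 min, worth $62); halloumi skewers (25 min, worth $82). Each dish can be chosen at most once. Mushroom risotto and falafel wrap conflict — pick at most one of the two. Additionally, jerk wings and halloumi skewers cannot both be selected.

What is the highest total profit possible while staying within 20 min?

237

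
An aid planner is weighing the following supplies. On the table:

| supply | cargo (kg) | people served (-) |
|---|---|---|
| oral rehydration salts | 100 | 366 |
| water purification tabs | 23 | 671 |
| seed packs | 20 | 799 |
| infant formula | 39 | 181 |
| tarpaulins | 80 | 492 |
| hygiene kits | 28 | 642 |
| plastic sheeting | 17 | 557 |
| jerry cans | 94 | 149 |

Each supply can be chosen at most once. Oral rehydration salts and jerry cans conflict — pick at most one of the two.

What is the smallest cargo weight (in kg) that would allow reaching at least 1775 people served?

Need the lightest bundle worth ≥ 1775.
Taking water purification tabs + seed packs + plastic sheeting gives 2027 (≥ 1775) for 60 kg.
Below 60 kg the best achievable stays under 1775.

60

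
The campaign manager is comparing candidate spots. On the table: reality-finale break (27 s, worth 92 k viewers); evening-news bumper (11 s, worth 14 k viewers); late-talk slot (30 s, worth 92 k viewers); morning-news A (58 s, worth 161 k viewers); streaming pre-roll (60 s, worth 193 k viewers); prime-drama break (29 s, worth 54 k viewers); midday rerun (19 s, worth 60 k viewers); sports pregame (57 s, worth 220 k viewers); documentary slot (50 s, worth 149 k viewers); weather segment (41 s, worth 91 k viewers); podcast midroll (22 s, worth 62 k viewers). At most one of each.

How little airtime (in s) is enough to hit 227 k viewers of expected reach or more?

68

Need the lightest bundle worth ≥ 227.
evening-news bumper + sports pregame: 234 expected reach at 68 s.
No combination under 68 s hits 227.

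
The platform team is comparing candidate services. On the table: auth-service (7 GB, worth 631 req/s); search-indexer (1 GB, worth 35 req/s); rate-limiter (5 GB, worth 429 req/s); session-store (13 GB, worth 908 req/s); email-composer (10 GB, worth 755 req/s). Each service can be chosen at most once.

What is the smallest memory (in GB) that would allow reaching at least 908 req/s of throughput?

12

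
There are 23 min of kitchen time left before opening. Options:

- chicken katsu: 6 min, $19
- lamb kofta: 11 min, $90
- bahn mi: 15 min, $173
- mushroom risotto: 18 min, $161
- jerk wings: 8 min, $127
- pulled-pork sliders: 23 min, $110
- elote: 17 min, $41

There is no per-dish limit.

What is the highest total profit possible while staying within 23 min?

Density check — jerk wings 15.88, bahn mi 11.53, mushroom risotto 8.94, lamb kofta 8.18 are the best per min.
Greedy by ratio would take chicken katsu + 2×jerk wings: 22 min used, total 273.
Replace chicken katsu and jerk wings with bahn mi: the trade gains 27 net, giving 300 at 23 min.
That's the maximum — no swap from here does better than 300.

300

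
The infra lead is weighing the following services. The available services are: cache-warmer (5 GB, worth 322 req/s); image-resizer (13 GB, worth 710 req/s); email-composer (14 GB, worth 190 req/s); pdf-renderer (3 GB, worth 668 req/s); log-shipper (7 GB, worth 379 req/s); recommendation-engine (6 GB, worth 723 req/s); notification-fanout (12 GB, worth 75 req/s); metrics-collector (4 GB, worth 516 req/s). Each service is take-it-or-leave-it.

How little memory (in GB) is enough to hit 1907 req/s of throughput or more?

Minimise GB subject to total throughput ≥ 1907.
pdf-renderer + recommendation-engine + metrics-collector: 1907 throughput at 13 GB.
Below 13 GB the best achievable stays under 1907.

13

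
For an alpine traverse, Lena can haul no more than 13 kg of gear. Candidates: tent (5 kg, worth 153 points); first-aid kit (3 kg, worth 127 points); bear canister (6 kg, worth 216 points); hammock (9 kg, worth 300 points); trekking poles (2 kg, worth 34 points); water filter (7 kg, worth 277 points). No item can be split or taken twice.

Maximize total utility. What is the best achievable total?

493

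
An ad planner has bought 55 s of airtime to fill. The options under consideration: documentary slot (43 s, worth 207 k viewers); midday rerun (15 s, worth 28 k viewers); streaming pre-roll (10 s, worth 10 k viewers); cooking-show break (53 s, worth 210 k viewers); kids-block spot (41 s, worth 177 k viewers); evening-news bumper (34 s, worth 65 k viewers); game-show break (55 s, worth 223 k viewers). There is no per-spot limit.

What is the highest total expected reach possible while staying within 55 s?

223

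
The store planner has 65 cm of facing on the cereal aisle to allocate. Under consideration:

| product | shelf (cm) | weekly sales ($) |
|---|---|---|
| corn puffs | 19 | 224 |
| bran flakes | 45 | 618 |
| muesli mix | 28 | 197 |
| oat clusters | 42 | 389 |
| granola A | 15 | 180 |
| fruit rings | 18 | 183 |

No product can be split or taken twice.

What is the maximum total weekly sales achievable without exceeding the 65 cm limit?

842

A density-first pass picks bran flakes + granola A — 798 at 60 cm.
Replace granola A with corn puffs: the trade gains 44 net, giving 842 at 64 cm.
Next best is bran flakes + fruit rings at 801 (63 cm) — short by 41.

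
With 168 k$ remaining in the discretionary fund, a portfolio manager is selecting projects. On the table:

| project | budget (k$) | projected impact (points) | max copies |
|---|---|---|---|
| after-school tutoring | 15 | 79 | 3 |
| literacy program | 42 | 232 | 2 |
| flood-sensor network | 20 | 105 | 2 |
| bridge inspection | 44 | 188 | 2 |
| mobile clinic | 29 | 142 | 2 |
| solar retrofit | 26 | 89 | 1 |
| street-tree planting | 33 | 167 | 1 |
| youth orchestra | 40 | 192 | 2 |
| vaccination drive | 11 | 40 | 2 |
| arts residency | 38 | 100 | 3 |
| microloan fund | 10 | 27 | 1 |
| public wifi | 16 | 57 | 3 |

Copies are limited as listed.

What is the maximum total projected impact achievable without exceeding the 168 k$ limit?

Greedy by ratio would take 3×after-school tutoring + 2×literacy program + flood-sensor network + vaccination drive: 160 k$ used, total 846.
Dropping 2×after-school tutoring and vaccination drive frees 41 k$; slotting in flood-sensor network + mobile clinic (49 k$) lifts the total to 895 at 168 k$.
No other feasible combination exceeds 895.

895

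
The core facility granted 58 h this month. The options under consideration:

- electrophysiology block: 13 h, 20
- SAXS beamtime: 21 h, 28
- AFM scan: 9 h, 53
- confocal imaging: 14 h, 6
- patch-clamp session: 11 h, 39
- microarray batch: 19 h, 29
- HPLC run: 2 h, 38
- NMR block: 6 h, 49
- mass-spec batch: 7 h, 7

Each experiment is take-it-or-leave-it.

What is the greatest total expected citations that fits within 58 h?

215

Ranking by ratio (expected citations/h): HPLC run 19.00, NMR block 8.17, AFM scan 5.89.
Taking the top-ratio experiments first gives electrophysiology block + AFM scan + patch-clamp session + HPLC run + NMR block + mass-spec batch for 206 (48 h).
Dropping electrophysiology block frees 13 h; slotting in microarray batch (19 h) lifts the total to 215 at 54 h.
That's the maximum — no swap from here does better than 215.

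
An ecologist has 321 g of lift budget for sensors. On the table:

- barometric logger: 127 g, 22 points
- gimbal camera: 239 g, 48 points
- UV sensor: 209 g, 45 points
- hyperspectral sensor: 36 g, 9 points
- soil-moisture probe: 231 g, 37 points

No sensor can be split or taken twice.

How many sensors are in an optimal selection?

2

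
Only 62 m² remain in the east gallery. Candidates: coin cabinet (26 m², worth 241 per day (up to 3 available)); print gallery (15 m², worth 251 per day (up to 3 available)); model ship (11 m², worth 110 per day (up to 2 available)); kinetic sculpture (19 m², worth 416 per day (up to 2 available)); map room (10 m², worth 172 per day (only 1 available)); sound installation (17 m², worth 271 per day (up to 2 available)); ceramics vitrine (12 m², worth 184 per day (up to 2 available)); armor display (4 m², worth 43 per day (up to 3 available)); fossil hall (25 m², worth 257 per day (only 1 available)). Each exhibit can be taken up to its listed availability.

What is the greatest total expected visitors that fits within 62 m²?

1200

Ranking by ratio (expected visitors/m²): kinetic sculpture 21.89, map room 17.20, print gallery 16.73, sound installation 15.94.
A density-first pass picks 2×kinetic sculpture + map room + ceramics vitrine — 1188 at 60 m².
Dropping map room frees 10 m²; slotting in ceramics vitrine (12 m²) lifts the total to 1200 at 62 m².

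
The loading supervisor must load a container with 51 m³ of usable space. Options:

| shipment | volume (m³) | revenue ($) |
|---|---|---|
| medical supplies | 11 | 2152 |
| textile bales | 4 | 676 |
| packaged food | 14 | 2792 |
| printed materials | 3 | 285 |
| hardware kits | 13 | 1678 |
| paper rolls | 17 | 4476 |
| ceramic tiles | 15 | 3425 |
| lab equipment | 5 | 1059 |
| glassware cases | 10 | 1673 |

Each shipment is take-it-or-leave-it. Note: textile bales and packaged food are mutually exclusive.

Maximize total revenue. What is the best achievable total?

Taking packaged food + paper rolls + ceramic tiles + lab equipment: 51 m³ used, 11752 in revenue.
Runner-up medical supplies + printed materials + paper rolls + ceramic tiles + lab equipment tops out at 11397.

11752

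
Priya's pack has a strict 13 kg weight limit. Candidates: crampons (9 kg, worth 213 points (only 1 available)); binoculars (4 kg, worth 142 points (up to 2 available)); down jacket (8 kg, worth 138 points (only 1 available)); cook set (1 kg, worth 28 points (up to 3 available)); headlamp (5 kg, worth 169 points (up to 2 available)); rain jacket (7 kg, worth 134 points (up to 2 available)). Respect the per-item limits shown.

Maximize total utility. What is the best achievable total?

2×binoculars + headlamp uses 13 of the 13 kg and totals 453.

453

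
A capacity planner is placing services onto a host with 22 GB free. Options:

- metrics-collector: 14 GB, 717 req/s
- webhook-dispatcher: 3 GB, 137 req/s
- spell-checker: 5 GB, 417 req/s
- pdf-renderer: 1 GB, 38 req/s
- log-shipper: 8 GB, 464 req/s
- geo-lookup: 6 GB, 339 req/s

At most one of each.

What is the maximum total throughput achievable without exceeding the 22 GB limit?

Ranking by ratio (throughput/GB): spell-checker 83.40, log-shipper 58.00, geo-lookup 56.50.
Best packing: webhook-dispatcher + spell-checker + log-shipper + geo-lookup — 22 GB, 1357 total.
No other feasible combination exceeds 1357.

1357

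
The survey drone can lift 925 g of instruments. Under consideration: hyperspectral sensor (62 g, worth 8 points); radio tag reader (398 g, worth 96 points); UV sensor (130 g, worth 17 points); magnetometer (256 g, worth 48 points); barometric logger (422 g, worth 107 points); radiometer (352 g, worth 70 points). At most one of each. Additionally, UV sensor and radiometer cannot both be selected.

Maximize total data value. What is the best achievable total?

By data value per g: barometric logger 0.25, radio tag reader 0.24, radiometer 0.20, magnetometer 0.19 lead.
Best packing: hyperspectral sensor + radio tag reader + barometric logger — 882 g, 211 total.

211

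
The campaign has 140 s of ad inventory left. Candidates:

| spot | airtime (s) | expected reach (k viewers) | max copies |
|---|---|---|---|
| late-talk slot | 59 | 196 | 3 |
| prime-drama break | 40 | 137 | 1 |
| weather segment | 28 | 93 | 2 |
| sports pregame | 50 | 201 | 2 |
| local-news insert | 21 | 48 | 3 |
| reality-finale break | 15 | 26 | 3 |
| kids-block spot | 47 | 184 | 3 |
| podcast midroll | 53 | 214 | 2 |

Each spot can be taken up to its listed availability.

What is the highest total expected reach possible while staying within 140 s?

539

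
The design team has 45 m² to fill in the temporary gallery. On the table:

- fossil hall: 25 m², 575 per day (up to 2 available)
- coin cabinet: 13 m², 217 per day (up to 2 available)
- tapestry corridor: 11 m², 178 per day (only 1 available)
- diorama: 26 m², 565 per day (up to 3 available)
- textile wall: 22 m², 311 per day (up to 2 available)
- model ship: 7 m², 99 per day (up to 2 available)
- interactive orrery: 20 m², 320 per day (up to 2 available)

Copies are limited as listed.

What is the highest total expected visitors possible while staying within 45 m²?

Taking the top-ratio exhibits first gives fossil hall + coin cabinet + model ship for 891 (45 m²).
Replace coin cabinet and model ship with interactive orrery: the trade gains 4 net, giving 895 at 45 m².
No other feasible combination exceeds 895.

895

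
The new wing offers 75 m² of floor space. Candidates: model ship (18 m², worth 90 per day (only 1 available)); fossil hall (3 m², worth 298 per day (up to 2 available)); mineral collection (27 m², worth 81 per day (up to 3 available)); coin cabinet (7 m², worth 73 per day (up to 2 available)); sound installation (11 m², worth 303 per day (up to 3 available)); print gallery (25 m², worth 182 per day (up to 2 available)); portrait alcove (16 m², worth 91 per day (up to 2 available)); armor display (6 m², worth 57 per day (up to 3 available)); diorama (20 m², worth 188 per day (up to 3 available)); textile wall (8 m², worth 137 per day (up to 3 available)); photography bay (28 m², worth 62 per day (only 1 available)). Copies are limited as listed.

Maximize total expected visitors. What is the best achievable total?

2030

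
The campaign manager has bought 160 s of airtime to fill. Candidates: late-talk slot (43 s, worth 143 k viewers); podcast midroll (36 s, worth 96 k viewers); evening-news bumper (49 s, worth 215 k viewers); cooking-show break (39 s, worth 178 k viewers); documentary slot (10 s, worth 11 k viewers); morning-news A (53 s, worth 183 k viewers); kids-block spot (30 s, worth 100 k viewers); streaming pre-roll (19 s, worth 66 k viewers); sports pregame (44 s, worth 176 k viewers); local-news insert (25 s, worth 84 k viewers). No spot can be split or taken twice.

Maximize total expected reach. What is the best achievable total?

653

Filling by ratio: evening-news bumper + cooking-show break + streaming pre-roll + sports pregame for 635, with 9 s left unused.
Replace streaming pre-roll with local-news insert: the trade gains 18 net, giving 653 at 157 s.
The closest alternative, evening-news bumper + cooking-show break + morning-news A + streaming pre-roll, reaches only 642.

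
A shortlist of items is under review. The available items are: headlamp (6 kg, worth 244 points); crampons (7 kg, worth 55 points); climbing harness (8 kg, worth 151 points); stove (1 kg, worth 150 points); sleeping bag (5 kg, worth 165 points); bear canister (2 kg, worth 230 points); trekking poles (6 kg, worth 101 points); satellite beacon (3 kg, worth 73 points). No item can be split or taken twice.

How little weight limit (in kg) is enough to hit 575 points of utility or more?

9

Look for the lowest-weight combination reaching 575.
headlamp + stove + bear canister: 624 utility at 9 kg.
No combination under 9 kg hits 575.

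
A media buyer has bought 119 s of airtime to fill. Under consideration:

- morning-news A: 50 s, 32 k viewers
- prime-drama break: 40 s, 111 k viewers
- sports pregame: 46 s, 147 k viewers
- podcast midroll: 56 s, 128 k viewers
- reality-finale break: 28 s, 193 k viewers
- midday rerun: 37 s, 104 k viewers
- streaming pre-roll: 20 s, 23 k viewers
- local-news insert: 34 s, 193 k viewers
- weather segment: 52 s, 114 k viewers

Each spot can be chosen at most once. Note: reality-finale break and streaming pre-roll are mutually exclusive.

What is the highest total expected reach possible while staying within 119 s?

533

The ratio ordering already packs tightly: sports pregame + reality-finale break + local-news insert, 108 s, 533.
An exhaustive check of the 512 subsets confirms 533.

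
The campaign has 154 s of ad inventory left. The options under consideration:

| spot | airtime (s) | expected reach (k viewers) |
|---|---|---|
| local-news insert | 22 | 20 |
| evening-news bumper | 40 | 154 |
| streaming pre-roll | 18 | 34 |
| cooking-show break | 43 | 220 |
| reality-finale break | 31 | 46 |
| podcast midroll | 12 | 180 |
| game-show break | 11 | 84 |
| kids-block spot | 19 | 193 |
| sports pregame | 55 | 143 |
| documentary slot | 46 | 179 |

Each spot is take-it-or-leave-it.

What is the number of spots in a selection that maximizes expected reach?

Best achievable expected reach is 890.
streaming pre-roll + cooking-show break + podcast midroll + game-show break + kids-block spot + documentary slot hits 890 at 149 s.
Every optimal selection uses 6 spots.

6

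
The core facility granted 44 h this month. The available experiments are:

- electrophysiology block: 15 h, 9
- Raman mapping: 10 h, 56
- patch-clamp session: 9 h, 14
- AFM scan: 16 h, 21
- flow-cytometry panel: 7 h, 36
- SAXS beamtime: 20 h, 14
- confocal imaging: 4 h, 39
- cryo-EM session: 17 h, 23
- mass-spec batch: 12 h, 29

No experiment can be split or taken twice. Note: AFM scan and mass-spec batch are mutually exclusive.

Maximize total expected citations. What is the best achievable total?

174

The ratio ordering already packs tightly: Raman mapping + patch-clamp session + flow-cytometry panel + confocal imaging + mass-spec batch, 42 h, 174.
That's the maximum — no feasible swap from here does better than 174.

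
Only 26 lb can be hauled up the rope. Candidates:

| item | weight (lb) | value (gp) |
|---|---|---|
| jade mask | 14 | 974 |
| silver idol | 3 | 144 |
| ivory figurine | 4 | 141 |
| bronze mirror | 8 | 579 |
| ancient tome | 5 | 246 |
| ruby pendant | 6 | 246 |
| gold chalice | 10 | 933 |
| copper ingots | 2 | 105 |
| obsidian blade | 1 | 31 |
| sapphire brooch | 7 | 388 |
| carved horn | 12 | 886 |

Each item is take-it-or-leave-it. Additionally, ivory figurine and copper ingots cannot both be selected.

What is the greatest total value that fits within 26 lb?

2012

Ranking by ratio (value/lb): gold chalice 93.30, carved horn 73.83, bronze mirror 72.38, jade mask 69.57.
A density-first pass picks gold chalice + copper ingots + obsidian blade + carved horn — 1955 at 25 lb.
Replace obsidian blade and carved horn with jade mask: the trade gains 57 net, giving 2012 at 26 lb.
Nothing else feasible within 26 lb beats 2012.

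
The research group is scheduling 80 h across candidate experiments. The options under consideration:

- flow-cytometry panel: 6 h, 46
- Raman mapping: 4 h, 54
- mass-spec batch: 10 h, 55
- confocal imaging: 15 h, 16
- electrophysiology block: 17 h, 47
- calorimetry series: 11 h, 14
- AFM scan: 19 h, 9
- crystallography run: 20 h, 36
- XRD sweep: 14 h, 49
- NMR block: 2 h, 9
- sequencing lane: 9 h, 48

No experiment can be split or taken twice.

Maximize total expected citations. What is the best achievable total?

Density check — Raman mapping 13.50, flow-cytometry panel 7.67, mass-spec batch 5.50, sequencing lane 5.33 are the best per h.
A density-first pass picks flow-cytometry panel + Raman mapping + mass-spec batch + electrophysiology block + calorimetry series + XRD sweep + NMR block + sequencing lane — 322 at 73 h.
Replace calorimetry series and NMR block with crystallography run: the trade gains 13 net, giving 335 at 80 h.
Next best is flow-cytometry panel + Raman mapping + mass-spec batch + confocal imaging + electrophysiology block + XRD sweep + NMR block + sequencing lane at 324 (77 h) — short by 11.

335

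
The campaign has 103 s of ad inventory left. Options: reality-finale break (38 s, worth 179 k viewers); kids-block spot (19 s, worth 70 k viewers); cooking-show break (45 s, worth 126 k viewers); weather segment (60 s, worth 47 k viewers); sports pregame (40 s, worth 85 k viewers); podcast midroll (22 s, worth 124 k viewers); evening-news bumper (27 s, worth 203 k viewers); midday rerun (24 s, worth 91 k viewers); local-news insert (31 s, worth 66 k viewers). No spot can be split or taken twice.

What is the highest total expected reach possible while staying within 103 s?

506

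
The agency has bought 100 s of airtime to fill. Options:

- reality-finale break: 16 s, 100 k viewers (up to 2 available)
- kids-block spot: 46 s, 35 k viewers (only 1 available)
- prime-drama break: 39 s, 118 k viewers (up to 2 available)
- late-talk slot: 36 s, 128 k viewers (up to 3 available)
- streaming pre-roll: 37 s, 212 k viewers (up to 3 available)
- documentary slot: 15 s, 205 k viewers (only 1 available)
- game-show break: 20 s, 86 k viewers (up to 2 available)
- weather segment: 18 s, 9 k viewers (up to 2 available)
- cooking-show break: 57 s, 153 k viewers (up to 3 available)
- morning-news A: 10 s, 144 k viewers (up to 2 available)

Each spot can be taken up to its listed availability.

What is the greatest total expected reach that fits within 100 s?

Density check — morning-news A 14.40, documentary slot 13.67, reality-finale break 6.25 are the best per s.
Greedy by ratio would take 2×reality-finale break + documentary slot + game-show break + 2×morning-news A: 87 s used, total 779.
Replace reality-finale break and game-show break with streaming pre-roll: the trade gains 26 net, giving 805 at 88 s.
That's the maximum — no swap from here does better than 805.

805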